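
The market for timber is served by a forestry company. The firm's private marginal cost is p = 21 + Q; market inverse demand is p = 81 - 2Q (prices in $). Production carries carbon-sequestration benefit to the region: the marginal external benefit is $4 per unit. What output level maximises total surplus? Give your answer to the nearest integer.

Social marginal cost = private MC − MEB = 17 + Q.
Set SMC = demand: 17 + Q = 81 - 2Q → Q* = 21.3333.

Q* = 21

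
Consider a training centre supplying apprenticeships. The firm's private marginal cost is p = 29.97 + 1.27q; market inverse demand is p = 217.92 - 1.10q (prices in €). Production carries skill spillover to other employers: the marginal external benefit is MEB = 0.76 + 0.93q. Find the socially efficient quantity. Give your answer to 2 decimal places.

Social marginal cost = private MC − MEB = 29.21 + 0.34q.
Set SMC = demand: 29.21 + 0.34q = 217.92 - 1.10q → q* = 131.0486.

q* = 131.05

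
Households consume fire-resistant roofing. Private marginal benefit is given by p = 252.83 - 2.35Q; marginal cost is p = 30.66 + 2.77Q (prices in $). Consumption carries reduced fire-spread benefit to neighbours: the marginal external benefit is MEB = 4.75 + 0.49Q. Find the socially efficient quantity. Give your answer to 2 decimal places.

Social marginal benefit = demand + MEB = 257.58 - 1.86Q.
Set SMB = MC: 257.58 - 1.86Q = 30.66 + 2.77Q → Q* = 49.0108.

Q* = 49.01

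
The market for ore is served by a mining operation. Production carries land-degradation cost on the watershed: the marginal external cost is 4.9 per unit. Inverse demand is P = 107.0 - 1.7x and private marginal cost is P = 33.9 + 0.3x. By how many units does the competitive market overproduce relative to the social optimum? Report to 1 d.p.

Market equilibrium (private): 33.9 + 0.3x = 107.0 - 1.7x → x_m = 36.5500.
Social marginal cost = private MC + MEC = 38.8 + 0.3x.
Set SMC = demand: 38.8 + 0.3x = 107.0 - 1.7x → x* = 34.1000.
Gap = |36.5500 − 34.1000| = 2.4500.

2.5 units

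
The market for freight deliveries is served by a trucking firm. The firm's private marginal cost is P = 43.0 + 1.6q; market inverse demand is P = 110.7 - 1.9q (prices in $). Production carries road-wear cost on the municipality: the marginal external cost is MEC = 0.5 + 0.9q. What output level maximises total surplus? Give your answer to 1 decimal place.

q* = 15.3

Social marginal cost = private MC + MEC = 43.5 + 2.5q.
Set SMC = demand: 43.5 + 2.5q = 110.7 - 1.9q → q* = 15.2727.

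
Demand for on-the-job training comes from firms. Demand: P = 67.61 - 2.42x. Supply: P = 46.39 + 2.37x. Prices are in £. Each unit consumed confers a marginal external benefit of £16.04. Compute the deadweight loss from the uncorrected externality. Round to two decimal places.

Market equilibrium (private): 46.39 + 2.37x = 67.61 - 2.42x → x_m = 4.4301.
Social marginal benefit = demand + MEB = 83.65 - 2.42x.
Set SMB = MC: 83.65 - 2.42x = 46.39 + 2.37x → x* = 7.7787.
The welfare-loss triangle has base |x_m − x*| and height MEB(x_m) (the vertical gap between SMB and MC is zero at x* and MEB at x_m).
DWL = ½ × 3.3486 × 16.0400 = 26.8558.

DWL = £26.86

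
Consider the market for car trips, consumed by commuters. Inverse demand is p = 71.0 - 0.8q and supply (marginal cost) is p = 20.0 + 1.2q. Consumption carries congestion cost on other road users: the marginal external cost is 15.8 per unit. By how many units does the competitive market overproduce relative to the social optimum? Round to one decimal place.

7.9 units

Market equilibrium (private): 20.0 + 1.2q = 71.0 - 0.8q → q_m = 25.5000.
Social marginal benefit = demand − MEC = 55.2 - 0.8q.
Set SMB = MC: 55.2 - 0.8q = 20.0 + 1.2q → q* = 17.6000.
Gap = |25.5000 − 17.6000| = 7.9000.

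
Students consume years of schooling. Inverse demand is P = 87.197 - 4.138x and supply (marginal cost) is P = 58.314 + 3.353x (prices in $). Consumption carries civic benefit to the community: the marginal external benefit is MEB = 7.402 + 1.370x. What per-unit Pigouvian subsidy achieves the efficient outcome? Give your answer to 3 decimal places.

subsidy = $15.523 per unit

Social marginal benefit = demand + MEB = 94.599 - 2.768x.
Set SMB = MC: 94.599 - 2.768x = 58.314 + 3.353x → x* = 5.9280.
The Pigouvian subsidy equals MEB at x*: 7.402 + 1.370×5.9280 = 15.5234.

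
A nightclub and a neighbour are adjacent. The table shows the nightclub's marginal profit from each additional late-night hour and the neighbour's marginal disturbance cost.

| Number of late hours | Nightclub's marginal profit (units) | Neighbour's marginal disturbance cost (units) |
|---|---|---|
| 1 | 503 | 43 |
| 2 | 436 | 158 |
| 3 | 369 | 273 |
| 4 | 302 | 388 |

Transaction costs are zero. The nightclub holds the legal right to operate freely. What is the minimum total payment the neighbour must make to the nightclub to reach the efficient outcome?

Left alone the nightclub would choose level 4 (marginal profit stays positive).
Efficient level: k* = 3 (marginal profit ≥ marginal disturbance cost through 3).
The neighbour must at least cover the nightclub's forgone profit from cutting 4→3: 302 = 302.

302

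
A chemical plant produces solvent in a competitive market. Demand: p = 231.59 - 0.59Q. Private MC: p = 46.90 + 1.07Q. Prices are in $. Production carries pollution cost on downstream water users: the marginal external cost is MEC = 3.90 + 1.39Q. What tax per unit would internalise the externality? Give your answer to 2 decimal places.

tax = $86.29 per unit

Social marginal cost = private MC + MEC = 50.80 + 2.46Q.
Set SMC = demand: 50.80 + 2.46Q = 231.59 - 0.59Q → Q* = 59.2754.
The Pigouvian tax equals MEC at Q*: 3.90 + 1.39×59.2754 = 86.2928.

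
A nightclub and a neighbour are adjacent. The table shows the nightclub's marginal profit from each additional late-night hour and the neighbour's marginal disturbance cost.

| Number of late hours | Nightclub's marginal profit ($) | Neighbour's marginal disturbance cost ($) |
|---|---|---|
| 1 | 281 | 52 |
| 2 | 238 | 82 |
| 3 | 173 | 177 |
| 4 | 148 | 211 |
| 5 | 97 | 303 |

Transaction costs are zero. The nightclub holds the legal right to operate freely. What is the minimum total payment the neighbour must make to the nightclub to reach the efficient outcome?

$418

Left alone the nightclub would choose level 5 (marginal profit stays positive).
Efficient level: k* = 2 (marginal profit ≥ marginal disturbance cost through 2).
The neighbour must at least cover the nightclub's forgone profit from cutting 5→2: 173 + 148 + 97 = 418.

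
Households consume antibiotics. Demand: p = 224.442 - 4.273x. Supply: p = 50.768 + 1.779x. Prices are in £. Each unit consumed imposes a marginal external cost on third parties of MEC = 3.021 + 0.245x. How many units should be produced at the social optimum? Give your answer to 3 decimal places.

Social marginal benefit = demand − MEC = 221.421 - 4.518x.
Set SMB = MC: 221.421 - 4.518x = 50.768 + 1.779x → x* = 27.1007.

x* = 27.101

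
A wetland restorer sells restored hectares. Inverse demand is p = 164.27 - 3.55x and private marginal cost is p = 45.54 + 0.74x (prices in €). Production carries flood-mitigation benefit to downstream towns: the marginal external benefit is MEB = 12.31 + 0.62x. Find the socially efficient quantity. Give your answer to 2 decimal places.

Social marginal cost = private MC − MEB = 33.23 + 0.12x.
Set SMC = demand: 33.23 + 0.12x = 164.27 - 3.55x → x* = 35.7057.

x* = 35.71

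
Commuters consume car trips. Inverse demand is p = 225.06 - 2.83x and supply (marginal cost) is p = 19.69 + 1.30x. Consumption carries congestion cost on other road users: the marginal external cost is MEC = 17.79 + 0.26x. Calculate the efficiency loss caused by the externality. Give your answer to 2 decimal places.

Market equilibrium (private): 19.69 + 1.30x = 225.06 - 2.83x → x_m = 49.7264.
Social marginal benefit = demand − MEC = 207.27 - 3.09x.
Set SMB = MC: 207.27 - 3.09x = 19.69 + 1.30x → x* = 42.7289.
Between x* and x_m the wedge MC − SMB runs linearly from 0 to MEC(x_m), so the loss is a triangle.
DWL = ½ × 6.9975 × 30.7189 = 107.4778.

DWL = 107.48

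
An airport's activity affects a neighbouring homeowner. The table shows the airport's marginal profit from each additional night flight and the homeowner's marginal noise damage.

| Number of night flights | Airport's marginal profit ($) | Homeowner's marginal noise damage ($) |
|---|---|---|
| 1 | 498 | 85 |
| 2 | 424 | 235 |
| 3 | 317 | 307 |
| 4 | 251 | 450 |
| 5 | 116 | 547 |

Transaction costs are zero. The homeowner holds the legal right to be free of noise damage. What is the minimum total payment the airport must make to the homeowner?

Efficient level: marginal profit ≥ marginal noise damage through level 3, so k* = 3.
With the homeowner holding the right, the airport must at least compensate total damage at k*: 85 + 235 + 307 = 627.

$627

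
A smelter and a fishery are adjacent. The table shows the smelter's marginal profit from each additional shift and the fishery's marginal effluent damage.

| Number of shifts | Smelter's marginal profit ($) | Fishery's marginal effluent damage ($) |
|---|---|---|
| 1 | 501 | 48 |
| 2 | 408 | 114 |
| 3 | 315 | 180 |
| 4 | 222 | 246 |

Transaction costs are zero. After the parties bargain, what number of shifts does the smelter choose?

Bargaining reaches the level where marginal profit last exceeds marginal effluent damage.
That holds through level 3 (315 ≥ 180) but not at 4 (222 < 246).

3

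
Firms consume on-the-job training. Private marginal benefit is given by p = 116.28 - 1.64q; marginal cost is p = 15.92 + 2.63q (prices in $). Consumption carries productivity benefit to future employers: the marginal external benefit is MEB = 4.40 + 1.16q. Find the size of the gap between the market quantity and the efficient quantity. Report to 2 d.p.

Market equilibrium (private): 15.92 + 2.63q = 116.28 - 1.64q → q_m = 23.5035.
Social marginal benefit = demand + MEB = 120.68 - 0.48q.
Set SMB = MC: 120.68 - 0.48q = 15.92 + 2.63q → q* = 33.6849.
Gap = |23.5035 − 33.6849| = 10.1814.

10.18 units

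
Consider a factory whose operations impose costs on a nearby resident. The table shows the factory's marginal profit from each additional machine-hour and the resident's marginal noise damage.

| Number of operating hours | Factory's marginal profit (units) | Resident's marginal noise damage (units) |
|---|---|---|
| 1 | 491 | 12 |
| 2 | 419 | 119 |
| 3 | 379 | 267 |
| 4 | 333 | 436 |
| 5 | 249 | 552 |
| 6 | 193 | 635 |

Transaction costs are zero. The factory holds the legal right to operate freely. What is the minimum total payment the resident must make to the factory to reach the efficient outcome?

775

Left alone the factory would choose level 6 (marginal profit stays positive).
Efficient level: k* = 3 (marginal profit ≥ marginal noise damage through 3).
The resident must at least cover the factory's forgone profit from cutting 6→3: 333 + 249 + 193 = 775.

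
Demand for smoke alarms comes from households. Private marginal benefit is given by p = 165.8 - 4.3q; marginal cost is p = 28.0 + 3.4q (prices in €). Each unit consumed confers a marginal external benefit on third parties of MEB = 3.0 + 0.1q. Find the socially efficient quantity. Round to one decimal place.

Social marginal benefit = demand + MEB = 168.8 - 4.2q.
Set SMB = MC: 168.8 - 4.2q = 28.0 + 3.4q → q* = 18.5263.

q* = 18.5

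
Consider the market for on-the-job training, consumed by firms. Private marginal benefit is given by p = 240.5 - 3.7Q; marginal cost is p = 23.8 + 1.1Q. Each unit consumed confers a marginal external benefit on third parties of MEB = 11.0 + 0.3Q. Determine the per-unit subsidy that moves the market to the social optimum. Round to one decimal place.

subsidy = 26.2 per unit

Social marginal benefit = demand + MEB = 251.5 - 3.4Q.
Set SMB = MC: 251.5 - 3.4Q = 23.8 + 1.1Q → Q* = 50.6000.
The Pigouvian subsidy equals MEB at Q*: 11.0 + 0.3×50.6000 = 26.1800.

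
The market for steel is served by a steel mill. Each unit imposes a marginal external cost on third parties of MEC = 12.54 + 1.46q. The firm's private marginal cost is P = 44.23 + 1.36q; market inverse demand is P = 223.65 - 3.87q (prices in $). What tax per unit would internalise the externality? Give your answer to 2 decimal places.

tax = $48.96 per unit

Social marginal cost = private MC + MEC = 56.77 + 2.82q.
Set SMC = demand: 56.77 + 2.82q = 223.65 - 3.87q → q* = 24.9447.
The Pigouvian tax equals MEC at q*: 12.54 + 1.46×24.9447 = 48.9593.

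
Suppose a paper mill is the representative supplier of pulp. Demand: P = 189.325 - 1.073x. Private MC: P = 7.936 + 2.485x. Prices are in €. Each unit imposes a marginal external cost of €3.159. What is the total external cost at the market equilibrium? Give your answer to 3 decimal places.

Market equilibrium (private): 7.936 + 2.485x = 189.325 - 1.073x → x_m = 50.9806.
Total external cost = MEC × x_m = 3.159 × 50.9806 = 161.0477.

€161.048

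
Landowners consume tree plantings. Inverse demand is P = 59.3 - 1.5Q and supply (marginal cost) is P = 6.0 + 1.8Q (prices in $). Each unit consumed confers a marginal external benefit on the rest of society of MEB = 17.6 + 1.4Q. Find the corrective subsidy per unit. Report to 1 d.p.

subsidy = $69.8 per unit

Social marginal benefit = demand + MEB = 76.9 - 0.1Q.
Set SMB = MC: 76.9 - 0.1Q = 6.0 + 1.8Q → Q* = 37.3158.
The Pigouvian subsidy equals MEB at Q*: 17.6 + 1.4×37.3158 = 69.8421.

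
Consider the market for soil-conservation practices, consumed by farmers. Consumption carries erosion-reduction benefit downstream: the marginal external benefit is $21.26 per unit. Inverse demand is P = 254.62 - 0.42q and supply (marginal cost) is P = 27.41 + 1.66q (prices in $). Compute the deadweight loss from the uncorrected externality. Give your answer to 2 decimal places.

Market equilibrium (private): 27.41 + 1.66q = 254.62 - 0.42q → q_m = 109.2356.
Social marginal benefit = demand + MEB = 275.88 - 0.42q.
Set SMB = MC: 275.88 - 0.42q = 27.41 + 1.66q → q* = 119.4567.
The welfare-loss triangle has base |q_m − q*| and height MEB(q_m) (the vertical gap between SMB and MC is zero at q* and MEB at q_m).
DWL = ½ × 10.2211 × 21.2600 = 108.6503.

DWL = $108.65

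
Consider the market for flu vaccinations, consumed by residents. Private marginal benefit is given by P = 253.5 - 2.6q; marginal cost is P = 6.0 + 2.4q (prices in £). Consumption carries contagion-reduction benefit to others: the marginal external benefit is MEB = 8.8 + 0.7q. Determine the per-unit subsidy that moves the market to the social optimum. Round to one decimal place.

subsidy = £50.5 per unit

Social marginal benefit = demand + MEB = 262.3 - 1.9q.
Set SMB = MC: 262.3 - 1.9q = 6.0 + 2.4q → q* = 59.6047.
The Pigouvian subsidy equals MEB at q*: 8.8 + 0.7×59.6047 = 50.5233.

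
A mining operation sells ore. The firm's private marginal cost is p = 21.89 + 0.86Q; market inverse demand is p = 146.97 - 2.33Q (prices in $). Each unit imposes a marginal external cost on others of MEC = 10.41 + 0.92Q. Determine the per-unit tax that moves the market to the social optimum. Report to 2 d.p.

tax = $36.08 per unit

Social marginal cost = private MC + MEC = 32.30 + 1.78Q.
Set SMC = demand: 32.30 + 1.78Q = 146.97 - 2.33Q → Q* = 27.9002.
The Pigouvian tax equals MEC at Q*: 10.41 + 0.92×27.9002 = 36.0782.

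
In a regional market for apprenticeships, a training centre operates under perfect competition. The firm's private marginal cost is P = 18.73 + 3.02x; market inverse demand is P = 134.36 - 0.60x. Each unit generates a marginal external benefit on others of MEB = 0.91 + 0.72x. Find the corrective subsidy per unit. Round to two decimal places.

subsidy = 29.84 per unit

Social marginal cost = private MC − MEB = 17.82 + 2.30x.
Set SMC = demand: 17.82 + 2.30x = 134.36 - 0.60x → x* = 40.1862.
The Pigouvian subsidy equals MEB at x*: 0.91 + 0.72×40.1862 = 29.8441.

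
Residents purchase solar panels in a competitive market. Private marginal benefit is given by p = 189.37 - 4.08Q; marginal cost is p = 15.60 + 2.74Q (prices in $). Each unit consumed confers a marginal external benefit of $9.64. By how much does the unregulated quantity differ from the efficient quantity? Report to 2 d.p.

1.41 units

Market equilibrium (private): 15.60 + 2.74Q = 189.37 - 4.08Q → Q_m = 25.4795.
Social marginal benefit = demand + MEB = 199.01 - 4.08Q.
Set SMB = MC: 199.01 - 4.08Q = 15.60 + 2.74Q → Q* = 26.8930.
Gap = |25.4795 − 26.8930| = 1.4135.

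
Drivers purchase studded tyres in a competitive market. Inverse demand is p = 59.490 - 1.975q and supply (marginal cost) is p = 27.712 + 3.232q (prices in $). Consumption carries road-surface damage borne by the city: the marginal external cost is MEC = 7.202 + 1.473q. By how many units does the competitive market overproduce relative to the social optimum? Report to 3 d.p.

Market equilibrium (private): 27.712 + 3.232q = 59.490 - 1.975q → q_m = 6.1029.
Social marginal benefit = demand − MEC = 52.288 - 3.448q.
Set SMB = MC: 52.288 - 3.448q = 27.712 + 3.232q → q* = 3.6790.
Gap = |6.1029 − 3.6790| = 2.4239.

2.424 units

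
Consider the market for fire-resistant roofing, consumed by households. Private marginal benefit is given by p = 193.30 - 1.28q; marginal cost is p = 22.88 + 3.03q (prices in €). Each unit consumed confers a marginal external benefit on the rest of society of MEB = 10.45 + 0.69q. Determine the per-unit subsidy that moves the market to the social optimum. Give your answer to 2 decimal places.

subsidy = €44.93 per unit

Social marginal benefit = demand + MEB = 203.75 - 0.59q.
Set SMB = MC: 203.75 - 0.59q = 22.88 + 3.03q → q* = 49.9641.
The Pigouvian subsidy equals MEB at q*: 10.45 + 0.69×49.9641 = 44.9252.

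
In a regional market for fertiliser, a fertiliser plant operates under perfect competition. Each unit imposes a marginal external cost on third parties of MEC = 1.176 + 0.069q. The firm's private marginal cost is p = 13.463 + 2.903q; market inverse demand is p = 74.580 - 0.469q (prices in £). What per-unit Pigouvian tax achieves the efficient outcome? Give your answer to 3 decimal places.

Social marginal cost = private MC + MEC = 14.639 + 2.972q.
Set SMC = demand: 14.639 + 2.972q = 74.580 - 0.469q → q* = 17.4196.
The Pigouvian tax equals MEC at q*: 1.176 + 0.069×17.4196 = 2.3780.

tax = £2.378 per unit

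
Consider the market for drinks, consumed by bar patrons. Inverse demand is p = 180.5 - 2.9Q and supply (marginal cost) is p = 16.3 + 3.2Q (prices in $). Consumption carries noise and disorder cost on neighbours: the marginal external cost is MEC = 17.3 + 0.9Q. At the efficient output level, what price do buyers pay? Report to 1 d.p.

Social marginal benefit = demand − MEC = 163.2 - 3.8Q.
Set SMB = MC: 163.2 - 3.8Q = 16.3 + 3.2Q → Q* = 20.9857.
Consumer price on the demand curve at Q*: 180.5 − 2.9×20.9857 = 119.6415.

P = $119.6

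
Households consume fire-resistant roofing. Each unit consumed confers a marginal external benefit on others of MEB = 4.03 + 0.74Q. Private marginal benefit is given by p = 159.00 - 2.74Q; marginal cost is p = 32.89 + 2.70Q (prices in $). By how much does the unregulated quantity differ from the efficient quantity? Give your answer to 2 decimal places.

4.51 units

Market equilibrium (private): 32.89 + 2.70Q = 159.00 - 2.74Q → Q_m = 23.1820.
Social marginal benefit = demand + MEB = 163.03 - 2.00Q.
Set SMB = MC: 163.03 - 2.00Q = 32.89 + 2.70Q → Q* = 27.6894.
Gap = |23.1820 − 27.6894| = 4.5074.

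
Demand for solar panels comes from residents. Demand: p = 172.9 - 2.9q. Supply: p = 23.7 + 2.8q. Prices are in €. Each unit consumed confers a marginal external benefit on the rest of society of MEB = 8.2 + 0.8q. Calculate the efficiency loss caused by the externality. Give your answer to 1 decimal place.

Market equilibrium (private): 23.7 + 2.8q = 172.9 - 2.9q → q_m = 26.1754.
Social marginal benefit = demand + MEB = 181.1 - 2.1q.
Set SMB = MC: 181.1 - 2.1q = 23.7 + 2.8q → q* = 32.1224.
The loss is the area between SMB and MC from q* to q_m; with linear curves that's a triangle of height MEB(q_m).
DWL = ½ × 5.9470 × 29.1404 = 86.6490.

DWL = €86.6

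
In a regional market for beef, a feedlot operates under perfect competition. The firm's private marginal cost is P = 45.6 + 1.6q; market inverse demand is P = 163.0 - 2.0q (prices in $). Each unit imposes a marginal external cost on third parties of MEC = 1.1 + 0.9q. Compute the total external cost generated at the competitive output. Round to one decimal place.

Market equilibrium (private): 45.6 + 1.6q = 163.0 - 2.0q → q_m = 32.6111.
Total external cost = ∫₀^{q_m} (1.1 + 0.9q) dq = 1.1×32.6111 + ½×0.9×32.6111² = 514.4399.

$514.4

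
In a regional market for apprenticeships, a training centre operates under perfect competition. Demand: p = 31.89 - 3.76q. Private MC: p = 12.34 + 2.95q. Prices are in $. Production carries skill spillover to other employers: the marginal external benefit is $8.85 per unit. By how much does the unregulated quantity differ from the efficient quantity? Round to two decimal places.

Market equilibrium (private): 12.34 + 2.95q = 31.89 - 3.76q → q_m = 2.9136.
Social marginal cost = private MC − MEB = 3.49 + 2.95q.
Set SMC = demand: 3.49 + 2.95q = 31.89 - 3.76q → q* = 4.2325.
Gap = |2.9136 − 4.2325| = 1.3189.

1.32 units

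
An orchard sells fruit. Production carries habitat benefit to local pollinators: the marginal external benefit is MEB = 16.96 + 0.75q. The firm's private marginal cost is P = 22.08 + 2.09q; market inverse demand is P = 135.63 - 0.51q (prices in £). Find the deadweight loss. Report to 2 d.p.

Market equilibrium (private): 22.08 + 2.09q = 135.63 - 0.51q → q_m = 43.6731.
Social marginal cost = private MC − MEB = 5.12 + 1.34q.
Set SMC = demand: 5.12 + 1.34q = 135.63 - 0.51q → q* = 70.5459.
The loss is the area between SMC and demand from q* to q_m; with linear curves that's a triangle of height MEB(q_m).
DWL = ½ × 26.8728 × 49.7148 = 667.9879.

DWL = £667.99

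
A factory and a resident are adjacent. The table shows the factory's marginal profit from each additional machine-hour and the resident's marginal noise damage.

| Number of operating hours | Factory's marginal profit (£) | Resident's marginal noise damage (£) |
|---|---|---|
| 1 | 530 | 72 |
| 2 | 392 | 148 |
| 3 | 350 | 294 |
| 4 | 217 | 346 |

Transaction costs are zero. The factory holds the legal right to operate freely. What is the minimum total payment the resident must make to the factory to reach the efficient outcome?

£217

Left alone the factory would choose level 4 (marginal profit stays positive).
Efficient level: k* = 3 (marginal profit ≥ marginal noise damage through 3).
The resident must at least cover the factory's forgone profit from cutting 4→3: 217 = 217.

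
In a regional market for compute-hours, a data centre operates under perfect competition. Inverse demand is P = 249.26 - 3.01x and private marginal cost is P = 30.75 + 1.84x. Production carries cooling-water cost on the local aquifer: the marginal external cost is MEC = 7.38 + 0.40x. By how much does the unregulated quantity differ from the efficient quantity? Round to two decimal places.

Market equilibrium (private): 30.75 + 1.84x = 249.26 - 3.01x → x_m = 45.0536.
Social marginal cost = private MC + MEC = 38.13 + 2.24x.
Set SMC = demand: 38.13 + 2.24x = 249.26 - 3.01x → x* = 40.2152.
Gap = |45.0536 − 40.2152| = 4.8384.

4.84 units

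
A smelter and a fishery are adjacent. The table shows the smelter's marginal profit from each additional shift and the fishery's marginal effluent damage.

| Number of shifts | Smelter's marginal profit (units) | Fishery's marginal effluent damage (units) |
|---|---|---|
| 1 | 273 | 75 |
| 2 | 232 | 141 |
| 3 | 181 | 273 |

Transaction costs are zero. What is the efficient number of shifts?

2

Bargaining reaches the level where marginal profit last exceeds marginal effluent damage.
That holds through level 2 (232 ≥ 141) but not at 3 (181 < 273).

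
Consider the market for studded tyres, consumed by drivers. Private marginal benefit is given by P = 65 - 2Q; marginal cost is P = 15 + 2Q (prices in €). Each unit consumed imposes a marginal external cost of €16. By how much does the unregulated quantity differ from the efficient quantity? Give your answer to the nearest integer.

4 units

Market equilibrium (private): 15 + 2Q = 65 - 2Q → Q_m = 12.5000.
Social marginal benefit = demand − MEC = 49 - 2Q.
Set SMB = MC: 49 - 2Q = 15 + 2Q → Q* = 8.5000.
Gap = |12.5000 − 8.5000| = 4.0000.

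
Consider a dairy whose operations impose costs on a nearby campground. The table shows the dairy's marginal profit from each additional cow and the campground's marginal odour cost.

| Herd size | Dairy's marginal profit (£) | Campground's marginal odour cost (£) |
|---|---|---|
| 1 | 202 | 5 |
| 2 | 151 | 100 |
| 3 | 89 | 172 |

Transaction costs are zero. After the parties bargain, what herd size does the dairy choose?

Bargaining reaches the level where marginal profit last exceeds marginal odour cost.
That holds through level 2 (151 ≥ 100) but not at 3 (89 < 172).

2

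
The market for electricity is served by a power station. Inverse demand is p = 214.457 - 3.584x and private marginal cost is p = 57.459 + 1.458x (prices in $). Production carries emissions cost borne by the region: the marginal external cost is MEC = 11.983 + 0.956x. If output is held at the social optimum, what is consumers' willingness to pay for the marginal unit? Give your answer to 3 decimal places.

P = $127.806

Social marginal cost = private MC + MEC = 69.442 + 2.414x.
Set SMC = demand: 69.442 + 2.414x = 214.457 - 3.584x → x* = 24.1772.
Consumer price on the demand curve at x*: 214.457 − 3.584×24.1772 = 127.8059.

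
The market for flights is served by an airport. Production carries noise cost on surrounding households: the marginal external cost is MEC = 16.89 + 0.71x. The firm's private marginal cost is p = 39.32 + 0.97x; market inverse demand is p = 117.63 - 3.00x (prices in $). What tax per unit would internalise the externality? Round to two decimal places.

tax = $26.21 per unit

Social marginal cost = private MC + MEC = 56.21 + 1.68x.
Set SMC = demand: 56.21 + 1.68x = 117.63 - 3.00x → x* = 13.1239.
The Pigouvian tax equals MEC at x*: 16.89 + 0.71×13.1239 = 26.2080.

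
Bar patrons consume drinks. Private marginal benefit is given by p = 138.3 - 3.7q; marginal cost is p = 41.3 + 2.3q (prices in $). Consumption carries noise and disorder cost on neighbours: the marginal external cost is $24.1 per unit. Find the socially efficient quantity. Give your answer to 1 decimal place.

q* = 12.2

Social marginal benefit = demand − MEC = 114.2 - 3.7q.
Set SMB = MC: 114.2 - 3.7q = 41.3 + 2.3q → q* = 12.1500.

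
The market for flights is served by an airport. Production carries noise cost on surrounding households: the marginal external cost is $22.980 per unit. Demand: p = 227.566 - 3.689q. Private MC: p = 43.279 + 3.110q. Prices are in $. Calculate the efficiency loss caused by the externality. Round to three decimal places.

DWL = $38.835

Market equilibrium (private): 43.279 + 3.110q = 227.566 - 3.689q → q_m = 27.1050.
Social marginal cost = private MC + MEC = 66.259 + 3.110q.
Set SMC = demand: 66.259 + 3.110q = 227.566 - 3.689q → q* = 23.7251.
Between q* and q_m the wedge SMC − demand runs linearly from 0 to MEC(q_m), so the loss is a triangle.
DWL = ½ × 3.3799 × 22.9800 = 38.8351.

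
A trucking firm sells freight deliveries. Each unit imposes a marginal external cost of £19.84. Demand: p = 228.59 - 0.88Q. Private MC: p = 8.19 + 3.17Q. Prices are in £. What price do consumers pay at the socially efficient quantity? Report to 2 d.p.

Social marginal cost = private MC + MEC = 28.03 + 3.17Q.
Set SMC = demand: 28.03 + 3.17Q = 228.59 - 0.88Q → Q* = 49.5210.
Consumer price on the demand curve at Q*: 228.59 − 0.88×49.5210 = 185.0115.

P = £185.01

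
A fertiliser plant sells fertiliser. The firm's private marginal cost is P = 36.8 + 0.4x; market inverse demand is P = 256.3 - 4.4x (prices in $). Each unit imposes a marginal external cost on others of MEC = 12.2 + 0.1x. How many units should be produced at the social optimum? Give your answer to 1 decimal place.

x* = 42.3

Social marginal cost = private MC + MEC = 49.0 + 0.5x.
Set SMC = demand: 49.0 + 0.5x = 256.3 - 4.4x → x* = 42.3061.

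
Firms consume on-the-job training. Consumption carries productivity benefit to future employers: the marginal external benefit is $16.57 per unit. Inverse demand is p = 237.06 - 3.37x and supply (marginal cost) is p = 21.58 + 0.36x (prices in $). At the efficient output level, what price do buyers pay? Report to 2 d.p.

P = $27.41

Social marginal benefit = demand + MEB = 253.63 - 3.37x.
Set SMB = MC: 253.63 - 3.37x = 21.58 + 0.36x → x* = 62.2118.
Consumer price on the demand curve at x*: 237.06 − 3.37×62.2118 = 27.4062.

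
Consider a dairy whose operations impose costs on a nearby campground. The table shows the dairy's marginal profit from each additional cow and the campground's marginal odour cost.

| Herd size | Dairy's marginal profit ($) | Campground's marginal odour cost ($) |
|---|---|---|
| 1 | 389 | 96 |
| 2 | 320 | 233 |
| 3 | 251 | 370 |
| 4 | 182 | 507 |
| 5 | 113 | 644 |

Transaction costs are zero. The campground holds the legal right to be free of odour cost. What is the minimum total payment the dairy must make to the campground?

Efficient level: marginal profit ≥ marginal odour cost through level 2, so k* = 2.
With the campground holding the right, the dairy must at least compensate total damage at k*: 96 + 233 = 329.

$329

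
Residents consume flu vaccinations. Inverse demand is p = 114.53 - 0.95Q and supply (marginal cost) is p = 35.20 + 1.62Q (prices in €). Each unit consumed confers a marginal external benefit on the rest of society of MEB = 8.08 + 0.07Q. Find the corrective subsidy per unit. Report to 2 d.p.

Social marginal benefit = demand + MEB = 122.61 - 0.88Q.
Set SMB = MC: 122.61 - 0.88Q = 35.20 + 1.62Q → Q* = 34.9640.
The Pigouvian subsidy equals MEB at Q*: 8.08 + 0.07×34.9640 = 10.5275.

subsidy = €10.53 per unit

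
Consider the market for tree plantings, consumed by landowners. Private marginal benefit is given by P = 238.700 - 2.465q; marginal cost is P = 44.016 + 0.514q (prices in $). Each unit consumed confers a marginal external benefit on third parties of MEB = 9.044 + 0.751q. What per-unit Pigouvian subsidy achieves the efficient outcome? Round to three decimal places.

subsidy = $77.715 per unit

Social marginal benefit = demand + MEB = 247.744 - 1.714q.
Set SMB = MC: 247.744 - 1.714q = 44.016 + 0.514q → q* = 91.4399.
The Pigouvian subsidy equals MEB at q*: 9.044 + 0.751×91.4399 = 77.7154.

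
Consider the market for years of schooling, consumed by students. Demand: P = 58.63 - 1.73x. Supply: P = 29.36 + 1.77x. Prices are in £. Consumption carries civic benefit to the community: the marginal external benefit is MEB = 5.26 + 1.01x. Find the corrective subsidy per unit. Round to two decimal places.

Social marginal benefit = demand + MEB = 63.89 - 0.72x.
Set SMB = MC: 63.89 - 0.72x = 29.36 + 1.77x → x* = 13.8675.
The Pigouvian subsidy equals MEB at x*: 5.26 + 1.01×13.8675 = 19.2662.

subsidy = £19.27 per unit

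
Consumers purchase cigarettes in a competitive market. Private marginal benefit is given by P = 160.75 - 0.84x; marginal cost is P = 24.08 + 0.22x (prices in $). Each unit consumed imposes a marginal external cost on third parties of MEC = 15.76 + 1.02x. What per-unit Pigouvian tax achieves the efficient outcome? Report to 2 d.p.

Social marginal benefit = demand − MEC = 144.99 - 1.86x.
Set SMB = MC: 144.99 - 1.86x = 24.08 + 0.22x → x* = 58.1298.
The Pigouvian tax equals MEC at x*: 15.76 + 1.02×58.1298 = 75.0524.

tax = $75.05 per unit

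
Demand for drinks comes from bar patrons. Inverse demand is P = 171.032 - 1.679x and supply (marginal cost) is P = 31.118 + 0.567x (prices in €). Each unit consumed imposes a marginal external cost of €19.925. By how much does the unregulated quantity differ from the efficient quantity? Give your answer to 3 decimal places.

8.871 units

Market equilibrium (private): 31.118 + 0.567x = 171.032 - 1.679x → x_m = 62.2947.
Social marginal benefit = demand − MEC = 151.107 - 1.679x.
Set SMB = MC: 151.107 - 1.679x = 31.118 + 0.567x → x* = 53.4234.
Gap = |62.2947 − 53.4234| = 8.8713.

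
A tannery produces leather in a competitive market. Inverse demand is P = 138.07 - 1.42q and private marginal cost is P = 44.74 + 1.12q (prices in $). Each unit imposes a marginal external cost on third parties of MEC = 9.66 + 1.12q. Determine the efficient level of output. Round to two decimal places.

q* = 22.86

Social marginal cost = private MC + MEC = 54.40 + 2.24q.
Set SMC = demand: 54.40 + 2.24q = 138.07 - 1.42q → q* = 22.8607.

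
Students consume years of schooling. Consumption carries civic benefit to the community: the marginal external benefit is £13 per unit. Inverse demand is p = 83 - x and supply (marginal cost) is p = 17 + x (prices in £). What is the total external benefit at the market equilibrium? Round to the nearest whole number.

Market equilibrium (private): 17 + x = 83 - x → x_m = 33.0000.
Total external benefit = MEB × x_m = 13 × 33.0000 = 429.0000.

£429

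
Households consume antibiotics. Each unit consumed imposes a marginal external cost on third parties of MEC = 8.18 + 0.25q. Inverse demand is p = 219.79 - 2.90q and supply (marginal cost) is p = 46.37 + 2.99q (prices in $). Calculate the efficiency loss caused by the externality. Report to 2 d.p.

Market equilibrium (private): 46.37 + 2.99q = 219.79 - 2.90q → q_m = 29.4431.
Social marginal benefit = demand − MEC = 211.61 - 3.15q.
Set SMB = MC: 211.61 - 3.15q = 46.37 + 2.99q → q* = 26.9121.
The loss is the area between SMB and MC from q* to q_m; with linear curves that's a triangle of height MEC(q_m).
DWL = ½ × 2.5310 × 15.5408 = 19.6669.

DWL = $19.67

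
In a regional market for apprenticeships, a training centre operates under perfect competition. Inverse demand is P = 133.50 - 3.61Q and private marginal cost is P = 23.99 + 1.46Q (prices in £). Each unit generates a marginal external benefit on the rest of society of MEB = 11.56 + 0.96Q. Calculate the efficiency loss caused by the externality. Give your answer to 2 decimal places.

DWL = £126.89

Market equilibrium (private): 23.99 + 1.46Q = 133.50 - 3.61Q → Q_m = 21.5996.
Social marginal cost = private MC − MEB = 12.43 + 0.50Q.
Set SMC = demand: 12.43 + 0.50Q = 133.50 - 3.61Q → Q* = 29.4574.
The loss is the area between SMC and demand from Q* to Q_m; with linear curves that's a triangle of height MEB(Q_m).
DWL = ½ × 7.8578 × 32.2956 = 126.8862.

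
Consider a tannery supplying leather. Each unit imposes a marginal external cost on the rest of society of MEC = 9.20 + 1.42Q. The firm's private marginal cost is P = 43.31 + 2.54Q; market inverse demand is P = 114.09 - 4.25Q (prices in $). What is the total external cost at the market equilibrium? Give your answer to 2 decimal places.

$173.05

Market equilibrium (private): 43.31 + 2.54Q = 114.09 - 4.25Q → Q_m = 10.4242.
Total external cost = ∫₀^{Q_m} (9.20 + 1.42Q) dQ = 9.20×10.4242 + ½×1.42×10.4242² = 173.0540.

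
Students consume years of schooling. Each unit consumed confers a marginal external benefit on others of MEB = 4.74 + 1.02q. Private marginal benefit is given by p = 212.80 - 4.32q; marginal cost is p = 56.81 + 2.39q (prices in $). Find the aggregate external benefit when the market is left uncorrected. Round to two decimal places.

Market equilibrium (private): 56.81 + 2.39q = 212.80 - 4.32q → q_m = 23.2474.
Total external benefit = ∫₀^{q_m} (4.74 + 1.02q) dq = 4.74×23.2474 + ½×1.02×23.2474² = 385.8179.

$385.82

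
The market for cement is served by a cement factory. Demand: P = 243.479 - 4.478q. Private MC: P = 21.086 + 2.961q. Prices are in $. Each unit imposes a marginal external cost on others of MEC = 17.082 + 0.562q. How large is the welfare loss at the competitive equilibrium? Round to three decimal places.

Market equilibrium (private): 21.086 + 2.961q = 243.479 - 4.478q → q_m = 29.8956.
Social marginal cost = private MC + MEC = 38.168 + 3.523q.
Set SMC = demand: 38.168 + 3.523q = 243.479 - 4.478q → q* = 25.6607.
The welfare-loss triangle has base |q_m − q*| and height MEC(q_m) (the vertical gap between SMC and demand is zero at q* and MEC at q_m).
DWL = ½ × 4.2349 × 33.8833 = 71.7462.

DWL = $71.746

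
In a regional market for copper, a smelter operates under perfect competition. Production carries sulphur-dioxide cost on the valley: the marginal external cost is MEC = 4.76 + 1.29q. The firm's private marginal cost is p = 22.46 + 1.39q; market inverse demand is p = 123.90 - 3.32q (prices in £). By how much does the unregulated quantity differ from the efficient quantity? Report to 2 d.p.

5.42 units

Market equilibrium (private): 22.46 + 1.39q = 123.90 - 3.32q → q_m = 21.5372.
Social marginal cost = private MC + MEC = 27.22 + 2.68q.
Set SMC = demand: 27.22 + 2.68q = 123.90 - 3.32q → q* = 16.1133.
Gap = |21.5372 − 16.1133| = 5.4239.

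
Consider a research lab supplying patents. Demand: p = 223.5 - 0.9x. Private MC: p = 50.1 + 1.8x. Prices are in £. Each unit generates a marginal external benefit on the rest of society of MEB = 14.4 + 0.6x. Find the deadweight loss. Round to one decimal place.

Market equilibrium (private): 50.1 + 1.8x = 223.5 - 0.9x → x_m = 64.2222.
Social marginal cost = private MC − MEB = 35.7 + 1.2x.
Set SMC = demand: 35.7 + 1.2x = 223.5 - 0.9x → x* = 89.4286.
The welfare-loss triangle has base |x_m − x*| and height MEB(x_m) (the vertical gap between SMC and demand is zero at x* and MEB at x_m).
DWL = ½ × 25.2064 × 52.9333 = 667.1290.

DWL = £667.1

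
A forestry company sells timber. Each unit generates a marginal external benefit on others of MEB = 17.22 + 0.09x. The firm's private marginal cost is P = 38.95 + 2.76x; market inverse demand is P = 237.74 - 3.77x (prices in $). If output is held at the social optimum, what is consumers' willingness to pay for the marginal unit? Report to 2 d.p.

P = $111.29

Social marginal cost = private MC − MEB = 21.73 + 2.67x.
Set SMC = demand: 21.73 + 2.67x = 237.74 - 3.77x → x* = 33.5419.
Consumer price on the demand curve at x*: 237.74 − 3.77×33.5419 = 111.2870.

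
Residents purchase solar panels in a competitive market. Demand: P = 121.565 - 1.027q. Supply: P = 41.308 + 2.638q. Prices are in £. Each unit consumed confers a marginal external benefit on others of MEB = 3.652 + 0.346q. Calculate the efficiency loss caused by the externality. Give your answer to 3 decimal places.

DWL = £18.995

Market equilibrium (private): 41.308 + 2.638q = 121.565 - 1.027q → q_m = 21.8982.
Social marginal benefit = demand + MEB = 125.217 - 0.681q.
Set SMB = MC: 125.217 - 0.681q = 41.308 + 2.638q → q* = 25.2814.
The welfare-loss triangle has base |q_m − q*| and height MEB(q_m) (the vertical gap between SMB and MC is zero at q* and MEB at q_m).
DWL = ½ × 3.3832 × 11.2288 = 18.9946.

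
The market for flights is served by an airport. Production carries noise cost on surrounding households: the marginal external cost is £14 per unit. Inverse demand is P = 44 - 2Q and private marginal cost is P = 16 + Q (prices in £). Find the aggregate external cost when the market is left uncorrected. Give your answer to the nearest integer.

£131

Market equilibrium (private): 16 + Q = 44 - 2Q → Q_m = 9.3333.
Total external cost = MEC × Q_m = 14 × 9.3333 = 130.6662.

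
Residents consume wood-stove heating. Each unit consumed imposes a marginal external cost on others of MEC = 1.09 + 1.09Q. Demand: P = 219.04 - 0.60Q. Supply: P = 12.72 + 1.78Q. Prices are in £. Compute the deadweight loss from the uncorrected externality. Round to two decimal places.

Market equilibrium (private): 12.72 + 1.78Q = 219.04 - 0.60Q → Q_m = 86.6891.
Social marginal benefit = demand − MEC = 217.95 - 1.69Q.
Set SMB = MC: 217.95 - 1.69Q = 12.72 + 1.78Q → Q* = 59.1441.
Height of the DWL triangle at Q_m is MC(Q_m) − SMB(Q_m) = MEC(Q_m) = 95.5811.
DWL = ½ × 27.5450 × 95.5811 = 1316.3907.

DWL = £1316.39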